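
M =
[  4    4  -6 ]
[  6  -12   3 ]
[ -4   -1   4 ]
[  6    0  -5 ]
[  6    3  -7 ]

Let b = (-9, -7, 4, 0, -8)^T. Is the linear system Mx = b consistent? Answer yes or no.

Row reduce the augmented matrix [M | b].
R2 ← R2 − (3/2)·R1: [0, -18, 12, 13/2]
R3 ← R3 + R1: [0, 3, -2, -5]
R4 ← R4 − (3/2)·R1: [0, -6, 4, 27/2]
R5 ← R5 − (3/2)·R1: [0, -3, 2, 11/2]
R3 ← R3 + (1/6)·R2: [0, 0, 0, -47/12]
R4 ← R4 − (1/3)·R2: [0, 0, 0, 34/3]
R5 ← R5 − (1/6)·R2: [0, 0, 0, 53/12]
R4 ← R4 + (136/47)·R3: [0, 0, 0, 0]
R5 ← R5 + (53/47)·R3: [0, 0, 0, 0]
The echelon form has 3 nonzero rows; the last pivot sits in the augmented column, so rank(M) = 2 but rank([M|b]) = 3.
Since the ranks differ, the system is inconsistent.

no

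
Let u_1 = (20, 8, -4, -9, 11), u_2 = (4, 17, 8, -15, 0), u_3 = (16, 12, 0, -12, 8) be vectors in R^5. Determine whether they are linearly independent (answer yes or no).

Form the matrix with these vectors as rows and row reduce.
R2 ← R2 − (1/5)·R1: [0, 77/5, 44/5, -66/5, -11/5]
R3 ← R3 − (4/5)·R1: [0, 28/5, 16/5, -24/5, -4/5]
R3 ← R3 − (4/11)·R2: [0, 0, 0, 0, 0]
2 nonzero rows, so the 3 vectors span a space of dimension 2.
Since 2 < 3, the vectors are linearly dependent.

no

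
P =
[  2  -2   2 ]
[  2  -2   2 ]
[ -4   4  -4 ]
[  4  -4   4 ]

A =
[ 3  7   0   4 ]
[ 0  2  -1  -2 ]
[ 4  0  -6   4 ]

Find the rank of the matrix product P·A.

1

First compute PA:
[[ 14,  10, -10,  20],
 [ 14,  10, -10,  20],
 [-28, -20,  20, -40],
 [ 28,  20, -20,  40]]
Now row reduce the product.
R2 ← R2 − R1: [0, 0, 0, 0]
R3 ← R3 + (2)·R1: [0, 0, 0, 0]
R4 ← R4 − (2)·R1: [0, 0, 0, 0]
1 nonzero row, so rank(PA) = 1.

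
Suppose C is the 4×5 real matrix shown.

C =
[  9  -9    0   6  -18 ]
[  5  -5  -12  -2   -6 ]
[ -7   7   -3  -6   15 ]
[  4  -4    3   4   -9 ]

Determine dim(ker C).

Row reduce to echelon form.
R2 ← R2 − (5/9)·R1: [0, 0, -12, -16/3, 4]
R3 ← R3 + (7/9)·R1: [0, 0, -3, -4/3, 1]
R4 ← R4 − (4/9)·R1: [0, 0, 3, 4/3, -1]
R3 ← R3 − (1/4)·R2: [0, 0, 0, 0, 0]
R4 ← R4 + (1/4)·R2: [0, 0, 0, 0, 0]
2 nonzero rows, so rank(C) = 2.
C has 5 columns; by rank–nullity, nullity = 5 − 2 = 3.

3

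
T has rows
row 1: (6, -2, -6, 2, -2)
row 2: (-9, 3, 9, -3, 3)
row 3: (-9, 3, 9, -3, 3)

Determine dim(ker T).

Row reduce to echelon form.
R2 ← R2 + (3/2)·R1: [0, 0, 0, 0, 0]
R3 ← R3 + (3/2)·R1: [0, 0, 0, 0, 0]
1 nonzero row, so rank(T) = 1.
T has 5 columns; by rank–nullity, nullity = 5 − 1 = 4.

4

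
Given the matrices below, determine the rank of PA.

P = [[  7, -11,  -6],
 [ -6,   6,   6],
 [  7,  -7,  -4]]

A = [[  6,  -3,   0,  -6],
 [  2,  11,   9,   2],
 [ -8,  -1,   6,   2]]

3

First compute PA:
[[ 68, -136, -135, -76],
 [-72,  78,  90,  60],
 [ 60, -94, -87, -64]]
Now row reduce the product.
R2 ← R2 + (18/17)·R1: [0, -66, -900/17, -348/17]
R3 ← R3 − (15/17)·R1: [0, 26, 546/17, 52/17]
R3 ← R3 + (13/33)·R2: [0, 0, 2106/187, -936/187]
3 nonzero rows, so rank(PA) = 3.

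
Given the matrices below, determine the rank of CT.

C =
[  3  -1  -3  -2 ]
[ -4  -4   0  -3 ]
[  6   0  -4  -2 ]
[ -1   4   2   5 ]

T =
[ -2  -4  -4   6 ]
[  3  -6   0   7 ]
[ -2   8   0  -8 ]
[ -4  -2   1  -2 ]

First compute CT:
[[  5, -26, -14,  39],
 [  8,  46,  13, -46],
 [  4, -52, -26,  72],
 [-10, -14,   9,  -4]]
Now row reduce the product.
R2 ← R2 − (8/5)·R1: [0, 438/5, 177/5, -542/5]
R3 ← R3 − (4/5)·R1: [0, -156/5, -74/5, 204/5]
R4 ← R4 + (2)·R1: [0, -66, -19, 74]
R3 ← R3 + (26/73)·R2: [0, 0, -160/73, 160/73]
R4 ← R4 + (55/73)·R2: [0, 0, 560/73, -560/73]
R4 ← R4 + (7/2)·R3: [0, 0, 0, 0]
3 nonzero rows, so rank(CT) = 3.

3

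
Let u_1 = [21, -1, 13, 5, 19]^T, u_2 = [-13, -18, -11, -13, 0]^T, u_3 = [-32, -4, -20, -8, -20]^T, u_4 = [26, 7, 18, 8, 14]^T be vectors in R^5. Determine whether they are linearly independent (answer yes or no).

Form the matrix with these vectors as rows and row reduce.
R2 ← R2 + (13/21)·R1: [0, -391/21, -62/21, -208/21, 247/21]
R3 ← R3 + (32/21)·R1: [0, -116/21, -4/21, -8/21, 188/21]
R4 ← R4 − (26/21)·R1: [0, 173/21, 40/21, 38/21, -200/21]
R3 ← R3 − (116/391)·R2: [0, 0, 268/391, 1000/391, 2136/391]
R4 ← R4 + (173/391)·R2: [0, 0, 234/391, -1006/391, -1689/391]
R4 ← R4 − (117/134)·R3: [0, 0, 0, -322/67, -609/67]
4 nonzero rows, so the 4 vectors span a space of dimension 4.
Since 4 = 4, the vectors are linearly independent.

yes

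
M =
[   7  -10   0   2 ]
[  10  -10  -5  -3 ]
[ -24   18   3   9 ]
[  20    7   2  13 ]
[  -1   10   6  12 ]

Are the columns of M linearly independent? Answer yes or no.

yes

Row reduce M to echelon form.
R2 ← R2 − (10/7)·R1: [0, 30/7, -5, -41/7]
R3 ← R3 + (24/7)·R1: [0, -114/7, 3, 111/7]
R4 ← R4 − (20/7)·R1: [0, 249/7, 2, 51/7]
R5 ← R5 + (1/7)·R1: [0, 60/7, 6, 86/7]
R3 ← R3 + (19/5)·R2: [0, 0, -16, -32/5]
R4 ← R4 − (83/10)·R2: [0, 0, 87/2, 559/10]
R5 ← R5 − (2)·R2: [0, 0, 16, 24]
R4 ← R4 + (87/32)·R3: [0, 0, 0, 77/2]
R5 ← R5 + R3: [0, 0, 0, 88/5]
R5 ← R5 − (16/35)·R4: [0, 0, 0, 0]
4 pivots among 4 columns.
Every column is a pivot column, so the columns are linearly independent.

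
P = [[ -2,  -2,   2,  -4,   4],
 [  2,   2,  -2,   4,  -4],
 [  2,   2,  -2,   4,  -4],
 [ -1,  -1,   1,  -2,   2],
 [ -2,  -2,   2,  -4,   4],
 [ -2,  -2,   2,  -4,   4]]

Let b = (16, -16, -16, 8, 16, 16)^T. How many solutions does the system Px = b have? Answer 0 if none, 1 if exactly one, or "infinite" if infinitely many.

infinite

Row reduce the augmented matrix [P | b].
R2 ← R2 + R1: [0, 0, 0, 0, 0, 0]
R3 ← R3 + R1: [0, 0, 0, 0, 0, 0]
R4 ← R4 − (1/2)·R1: [0, 0, 0, 0, 0, 0]
R5 ← R5 − R1: [0, 0, 0, 0, 0, 0]
R6 ← R6 − R1: [0, 0, 0, 0, 0, 0]
The echelon form has 1 nonzero rows, and every pivot lies in the first 5 columns, so rank(P) = rank([P|b]) = 1.
The system is consistent.
rank = 1 < 5 unknowns, so there are infinitely many solutions.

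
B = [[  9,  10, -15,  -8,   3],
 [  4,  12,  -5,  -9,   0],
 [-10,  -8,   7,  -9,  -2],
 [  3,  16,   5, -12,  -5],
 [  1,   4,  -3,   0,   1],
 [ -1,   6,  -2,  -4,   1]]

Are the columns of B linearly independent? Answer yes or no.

Row reduce B to echelon form.
R2 ← R2 − (4/9)·R1: [0, 68/9, 5/3, -49/9, -4/3]
R3 ← R3 + (10/9)·R1: [0, 28/9, -29/3, -161/9, 4/3]
R4 ← R4 − (1/3)·R1: [0, 38/3, 10, -28/3, -6]
R5 ← R5 − (1/9)·R1: [0, 26/9, -4/3, 8/9, 2/3]
R6 ← R6 + (1/9)·R1: [0, 64/9, -11/3, -44/9, 4/3]
R3 ← R3 − (7/17)·R2: [0, 0, -176/17, -266/17, 32/17]
R4 ← R4 − (57/34)·R2: [0, 0, 245/34, -7/34, -64/17]
R5 ← R5 − (13/34)·R2: [0, 0, -67/34, 101/34, 20/17]
R6 ← R6 − (16/17)·R2: [0, 0, -89/17, 4/17, 44/17]
R4 ← R4 + (245/352)·R3: [0, 0, 0, -1953/176, -27/11]
R5 ← R5 − (67/352)·R3: [0, 0, 0, 1047/176, 9/11]
R6 ← R6 − (89/176)·R3: [0, 0, 0, 717/88, 18/11]
R5 ← R5 + (349/651)·R4: [0, 0, 0, 0, -108/217]
R6 ← R6 + (478/651)·R4: [0, 0, 0, 0, -36/217]
R6 ← R6 − (1/3)·R5: [0, 0, 0, 0, 0]
5 pivots among 5 columns.
Every column is a pivot column, so the columns are linearly independent.

yes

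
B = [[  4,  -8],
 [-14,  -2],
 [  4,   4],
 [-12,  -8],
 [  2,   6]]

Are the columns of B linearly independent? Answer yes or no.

Row reduce B to echelon form.
R2 ← R2 + (7/2)·R1: [0, -30]
R3 ← R3 − R1: [0, 12]
R4 ← R4 + (3)·R1: [0, -32]
R5 ← R5 − (1/2)·R1: [0, 10]
R3 ← R3 + (2/5)·R2: [0, 0]
R4 ← R4 − (16/15)·R2: [0, 0]
R5 ← R5 + (1/3)·R2: [0, 0]
2 pivots among 2 columns.
Every column is a pivot column, so the columns are linearly independent.

yes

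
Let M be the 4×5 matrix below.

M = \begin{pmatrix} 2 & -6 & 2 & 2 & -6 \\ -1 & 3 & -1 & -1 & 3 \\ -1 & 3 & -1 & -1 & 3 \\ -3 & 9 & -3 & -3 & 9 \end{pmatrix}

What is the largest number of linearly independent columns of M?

1

Row reduce to echelon form.
R2 ← R2 + (1/2)·R1: [0, 0, 0, 0, 0]
R3 ← R3 + (1/2)·R1: [0, 0, 0, 0, 0]
R4 ← R4 + (3/2)·R1: [0, 0, 0, 0, 0]
Echelon form has 1 nonzero row, so rank(M) = 1.
The rank gives the maximum number of linearly independent columns: 1.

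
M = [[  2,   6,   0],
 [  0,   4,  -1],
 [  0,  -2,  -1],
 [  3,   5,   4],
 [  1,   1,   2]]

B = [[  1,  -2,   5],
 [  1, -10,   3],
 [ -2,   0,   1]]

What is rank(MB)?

First compute MB:
[[  8, -64,  28],
 [  6, -40,  11],
 [  0,  20,  -7],
 [  0, -56,  34],
 [ -2, -12,  10]]
Now row reduce the product.
R2 ← R2 − (3/4)·R1: [0, 8, -10]
R5 ← R5 + (1/4)·R1: [0, -28, 17]
R3 ← R3 − (5/2)·R2: [0, 0, 18]
R4 ← R4 + (7)·R2: [0, 0, -36]
R5 ← R5 + (7/2)·R2: [0, 0, -18]
R4 ← R4 + (2)·R3: [0, 0, 0]
R5 ← R5 + R3: [0, 0, 0]
3 nonzero rows, so rank(MB) = 3.

3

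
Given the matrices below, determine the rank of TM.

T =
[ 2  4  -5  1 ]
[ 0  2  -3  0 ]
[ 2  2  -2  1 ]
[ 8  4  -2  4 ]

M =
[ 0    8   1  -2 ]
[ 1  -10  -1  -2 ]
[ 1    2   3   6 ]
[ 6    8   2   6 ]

First compute TM:
[[  5, -26, -15, -36],
 [ -1, -26, -11, -22],
 [  6,   0,  -4, -14],
 [ 26,  52,   6, -12]]
Now row reduce the product.
R2 ← R2 + (1/5)·R1: [0, -156/5, -14, -146/5]
R3 ← R3 − (6/5)·R1: [0, 156/5, 14, 146/5]
R4 ← R4 − (26/5)·R1: [0, 936/5, 84, 876/5]
R3 ← R3 + R2: [0, 0, 0, 0]
R4 ← R4 + (6)·R2: [0, 0, 0, 0]
2 nonzero rows, so rank(TM) = 2.

2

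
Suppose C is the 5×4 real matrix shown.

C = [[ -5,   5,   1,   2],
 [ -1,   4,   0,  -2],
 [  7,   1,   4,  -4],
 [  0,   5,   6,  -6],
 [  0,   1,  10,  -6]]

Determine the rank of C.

Row reduce to echelon form.
R2 ← R2 − (1/5)·R1: [0, 3, -1/5, -12/5]
R3 ← R3 + (7/5)·R1: [0, 8, 27/5, -6/5]
R3 ← R3 − (8/3)·R2: [0, 0, 89/15, 26/5]
R4 ← R4 − (5/3)·R2: [0, 0, 19/3, -2]
R5 ← R5 − (1/3)·R2: [0, 0, 151/15, -26/5]
R4 ← R4 − (95/89)·R3: [0, 0, 0, -672/89]
R5 ← R5 − (151/89)·R3: [0, 0, 0, -1248/89]
R5 ← R5 − (13/7)·R4: [0, 0, 0, 0]
Echelon form has 4 nonzero rows, so rank(C) = 4.

4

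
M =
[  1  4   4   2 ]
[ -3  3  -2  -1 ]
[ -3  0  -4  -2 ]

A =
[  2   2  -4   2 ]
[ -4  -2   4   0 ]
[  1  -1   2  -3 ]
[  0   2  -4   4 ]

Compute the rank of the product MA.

First compute MA:
[[-10,  -6,  12,  -2],
 [-20, -12,  24,  -4],
 [-10,  -6,  12,  -2]]
Now row reduce the product.
R2 ← R2 − (2)·R1: [0, 0, 0, 0]
R3 ← R3 − R1: [0, 0, 0, 0]
1 nonzero row, so rank(MA) = 1.

1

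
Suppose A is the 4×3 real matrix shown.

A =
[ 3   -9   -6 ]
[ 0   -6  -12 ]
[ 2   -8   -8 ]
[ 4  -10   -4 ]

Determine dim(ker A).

1

Row reduce to echelon form.
R3 ← R3 − (2/3)·R1: [0, -2, -4]
R4 ← R4 − (4/3)·R1: [0, 2, 4]
R3 ← R3 − (1/3)·R2: [0, 0, 0]
R4 ← R4 + (1/3)·R2: [0, 0, 0]
2 nonzero rows, so rank(A) = 2.
A has 3 columns; by rank–nullity, nullity = 3 − 2 = 1.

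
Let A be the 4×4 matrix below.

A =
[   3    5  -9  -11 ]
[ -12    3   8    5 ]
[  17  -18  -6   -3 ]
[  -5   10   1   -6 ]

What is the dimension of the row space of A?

Row reduce to echelon form.
R2 ← R2 + (4)·R1: [0, 23, -28, -39]
R3 ← R3 − (17/3)·R1: [0, -139/3, 45, 178/3]
R4 ← R4 + (5/3)·R1: [0, 55/3, -14, -73/3]
R3 ← R3 + (139/69)·R2: [0, 0, -787/69, -1327/69]
R4 ← R4 − (55/69)·R2: [0, 0, 574/69, 466/69]
R4 ← R4 + (574/787)·R3: [0, 0, 0, -5724/787]
Echelon form has 4 nonzero rows, so rank(A) = 4.
The row space has dimension equal to the rank: 4.

4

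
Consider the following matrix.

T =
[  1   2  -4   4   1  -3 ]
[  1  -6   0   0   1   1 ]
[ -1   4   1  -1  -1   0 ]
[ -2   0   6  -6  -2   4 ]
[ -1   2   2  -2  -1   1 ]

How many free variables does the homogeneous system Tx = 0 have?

Row reduce to echelon form.
R2 ← R2 − R1: [0, -8, 4, -4, 0, 4]
R3 ← R3 + R1: [0, 6, -3, 3, 0, -3]
R4 ← R4 + (2)·R1: [0, 4, -2, 2, 0, -2]
R5 ← R5 + R1: [0, 4, -2, 2, 0, -2]
R3 ← R3 + (3/4)·R2: [0, 0, 0, 0, 0, 0]
R4 ← R4 + (1/2)·R2: [0, 0, 0, 0, 0, 0]
R5 ← R5 + (1/2)·R2: [0, 0, 0, 0, 0, 0]
2 nonzero rows, so rank(T) = 2.
T has 6 columns; by rank–nullity, nullity = 6 − 2 = 4.

4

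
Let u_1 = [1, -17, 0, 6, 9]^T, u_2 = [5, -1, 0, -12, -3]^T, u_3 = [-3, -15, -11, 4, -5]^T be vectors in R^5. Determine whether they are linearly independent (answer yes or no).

yes

Form the matrix with these vectors as rows and row reduce.
R2 ← R2 − (5)·R1: [0, 84, 0, -42, -48]
R3 ← R3 + (3)·R1: [0, -66, -11, 22, 22]
R3 ← R3 + (11/14)·R2: [0, 0, -11, -11, -110/7]
3 nonzero rows, so the 3 vectors span a space of dimension 3.
Since 3 = 3, the vectors are linearly independent.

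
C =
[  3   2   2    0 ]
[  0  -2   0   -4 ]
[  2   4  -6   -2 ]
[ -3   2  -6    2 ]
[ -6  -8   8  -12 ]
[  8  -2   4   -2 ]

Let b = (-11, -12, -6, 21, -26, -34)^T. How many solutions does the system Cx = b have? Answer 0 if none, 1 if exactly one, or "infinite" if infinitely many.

Row reduce the augmented matrix [C | b].
R3 ← R3 − (2/3)·R1: [0, 8/3, -22/3, -2, 4/3]
R4 ← R4 + R1: [0, 4, -4, 2, 10]
R5 ← R5 + (2)·R1: [0, -4, 12, -12, -48]
R6 ← R6 − (8/3)·R1: [0, -22/3, -4/3, -2, -14/3]
R3 ← R3 + (4/3)·R2: [0, 0, -22/3, -22/3, -44/3]
R4 ← R4 + (2)·R2: [0, 0, -4, -6, -14]
R5 ← R5 − (2)·R2: [0, 0, 12, -4, -24]
R6 ← R6 − (11/3)·R2: [0, 0, -4/3, 38/3, 118/3]
R4 ← R4 − (6/11)·R3: [0, 0, 0, -2, -6]
R5 ← R5 + (18/11)·R3: [0, 0, 0, -16, -48]
R6 ← R6 − (2/11)·R3: [0, 0, 0, 14, 42]
R5 ← R5 − (8)·R4: [0, 0, 0, 0, 0]
R6 ← R6 + (7)·R4: [0, 0, 0, 0, 0]
The echelon form has 4 nonzero rows, and every pivot lies in the first 4 columns, so rank(C) = rank([C|b]) = 4.
The system is consistent.
rank = 4 = number of unknowns, so the solution is unique.

1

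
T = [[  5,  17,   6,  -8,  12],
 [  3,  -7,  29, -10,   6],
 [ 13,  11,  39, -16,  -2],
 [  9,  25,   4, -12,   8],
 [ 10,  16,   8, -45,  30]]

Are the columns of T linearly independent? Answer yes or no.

no

Row reduce T to echelon form.
R2 ← R2 − (3/5)·R1: [0, -86/5, 127/5, -26/5, -6/5]
R3 ← R3 − (13/5)·R1: [0, -166/5, 117/5, 24/5, -166/5]
R4 ← R4 − (9/5)·R1: [0, -28/5, -34/5, 12/5, -68/5]
R5 ← R5 − (2)·R1: [0, -18, -4, -29, 6]
R3 ← R3 − (83/43)·R2: [0, 0, -1102/43, 638/43, -1328/43]
R4 ← R4 − (14/43)·R2: [0, 0, -648/43, 176/43, -568/43]
R5 ← R5 − (45/43)·R2: [0, 0, -1315/43, -1013/43, 312/43]
R4 ← R4 − (324/551)·R3: [0, 0, 0, -88/19, 2728/551]
R5 ← R5 − (1315/1102)·R3: [0, 0, 0, -784/19, 24304/551]
R5 ← R5 − (98/11)·R4: [0, 0, 0, 0, 0]
4 pivots among 5 columns.
Only 4 < 5 pivot columns, so the columns are linearly dependent.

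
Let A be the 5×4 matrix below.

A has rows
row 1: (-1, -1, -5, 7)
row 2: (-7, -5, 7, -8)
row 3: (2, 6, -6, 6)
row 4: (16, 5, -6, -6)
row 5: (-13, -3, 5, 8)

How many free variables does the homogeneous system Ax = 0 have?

0

Row reduce to echelon form.
R2 ← R2 − (7)·R1: [0, 2, 42, -57]
R3 ← R3 + (2)·R1: [0, 4, -16, 20]
R4 ← R4 + (16)·R1: [0, -11, -86, 106]
R5 ← R5 − (13)·R1: [0, 10, 70, -83]
R3 ← R3 − (2)·R2: [0, 0, -100, 134]
R4 ← R4 + (11/2)·R2: [0, 0, 145, -415/2]
R5 ← R5 − (5)·R2: [0, 0, -140, 202]
R4 ← R4 + (29/20)·R3: [0, 0, 0, -66/5]
R5 ← R5 − (7/5)·R3: [0, 0, 0, 72/5]
R5 ← R5 + (12/11)·R4: [0, 0, 0, 0]
4 nonzero rows, so rank(A) = 4.
A has 4 columns; by rank–nullity, nullity = 4 − 4 = 0.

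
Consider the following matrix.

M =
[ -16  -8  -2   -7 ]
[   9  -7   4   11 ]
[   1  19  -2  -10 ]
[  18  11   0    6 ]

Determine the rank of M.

3

Row reduce to echelon form.
R2 ← R2 + (9/16)·R1: [0, -23/2, 23/8, 113/16]
R3 ← R3 + (1/16)·R1: [0, 37/2, -17/8, -167/16]
R4 ← R4 + (9/8)·R1: [0, 2, -9/4, -15/8]
R3 ← R3 + (37/23)·R2: [0, 0, 5/2, 85/92]
R4 ← R4 + (4/23)·R2: [0, 0, -7/4, -119/184]
R4 ← R4 + (7/10)·R3: [0, 0, 0, 0]
Echelon form has 3 nonzero rows, so rank(M) = 3.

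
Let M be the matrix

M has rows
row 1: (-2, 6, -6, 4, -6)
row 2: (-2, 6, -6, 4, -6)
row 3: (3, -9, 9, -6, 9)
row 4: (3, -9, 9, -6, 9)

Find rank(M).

Row reduce to echelon form.
R2 ← R2 − R1: [0, 0, 0, 0, 0]
R3 ← R3 + (3/2)·R1: [0, 0, 0, 0, 0]
R4 ← R4 + (3/2)·R1: [0, 0, 0, 0, 0]
Echelon form has 1 nonzero row, so rank(M) = 1.

1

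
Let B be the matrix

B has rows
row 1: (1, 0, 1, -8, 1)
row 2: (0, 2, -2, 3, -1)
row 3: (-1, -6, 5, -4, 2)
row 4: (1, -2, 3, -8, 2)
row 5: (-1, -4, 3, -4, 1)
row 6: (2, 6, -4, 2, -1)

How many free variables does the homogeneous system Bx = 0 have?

Row reduce to echelon form.
R3 ← R3 + R1: [0, -6, 6, -12, 3]
R4 ← R4 − R1: [0, -2, 2, 0, 1]
R5 ← R5 + R1: [0, -4, 4, -12, 2]
R6 ← R6 − (2)·R1: [0, 6, -6, 18, -3]
R3 ← R3 + (3)·R2: [0, 0, 0, -3, 0]
R4 ← R4 + R2: [0, 0, 0, 3, 0]
R5 ← R5 + (2)·R2: [0, 0, 0, -6, 0]
R6 ← R6 − (3)·R2: [0, 0, 0, 9, 0]
R4 ← R4 + R3: [0, 0, 0, 0, 0]
R5 ← R5 − (2)·R3: [0, 0, 0, 0, 0]
R6 ← R6 + (3)·R3: [0, 0, 0, 0, 0]
3 nonzero rows, so rank(B) = 3.
B has 5 columns; by rank–nullity, nullity = 5 − 3 = 2.

2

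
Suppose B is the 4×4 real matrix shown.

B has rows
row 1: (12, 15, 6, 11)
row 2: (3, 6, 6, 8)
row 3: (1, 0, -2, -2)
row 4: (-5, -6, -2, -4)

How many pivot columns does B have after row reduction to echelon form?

Row reduce to echelon form.
R2 ← R2 − (1/4)·R1: [0, 9/4, 9/2, 21/4]
R3 ← R3 − (1/12)·R1: [0, -5/4, -5/2, -35/12]
R4 ← R4 + (5/12)·R1: [0, 1/4, 1/2, 7/12]
R3 ← R3 + (5/9)·R2: [0, 0, 0, 0]
R4 ← R4 − (1/9)·R2: [0, 0, 0, 0]
Echelon form has 2 nonzero rows, so rank(B) = 2.
Each nonzero row contributes one pivot column: 2 pivot columns.

2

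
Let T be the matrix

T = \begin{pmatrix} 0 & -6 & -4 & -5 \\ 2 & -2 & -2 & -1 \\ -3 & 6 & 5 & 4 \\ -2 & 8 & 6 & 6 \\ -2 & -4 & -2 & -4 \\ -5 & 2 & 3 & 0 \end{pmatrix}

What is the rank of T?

Row reduce to echelon form.
Swap R1 ↔ R2
R3 ← R3 + (3/2)·R1: [0, 3, 2, 5/2]
R4 ← R4 + R1: [0, 6, 4, 5]
R5 ← R5 + R1: [0, -6, -4, -5]
R6 ← R6 + (5/2)·R1: [0, -3, -2, -5/2]
R3 ← R3 + (1/2)·R2: [0, 0, 0, 0]
R4 ← R4 + R2: [0, 0, 0, 0]
R5 ← R5 − R2: [0, 0, 0, 0]
R6 ← R6 − (1/2)·R2: [0, 0, 0, 0]
Echelon form has 2 nonzero rows, so rank(T) = 2.

2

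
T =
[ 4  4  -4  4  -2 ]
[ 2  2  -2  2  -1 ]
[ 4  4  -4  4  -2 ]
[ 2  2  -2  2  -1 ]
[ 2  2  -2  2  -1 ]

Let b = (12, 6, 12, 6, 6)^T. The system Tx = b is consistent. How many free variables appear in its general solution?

4

Row reduce the augmented matrix [T | b].
R2 ← R2 − (1/2)·R1: [0, 0, 0, 0, 0, 0]
R3 ← R3 − R1: [0, 0, 0, 0, 0, 0]
R4 ← R4 − (1/2)·R1: [0, 0, 0, 0, 0, 0]
R5 ← R5 − (1/2)·R1: [0, 0, 0, 0, 0, 0]
The echelon form has 1 nonzero rows, and every pivot lies in the first 5 columns, so rank(T) = rank([T|b]) = 1.
The system is consistent.
Free variables = (unknowns) − (rank) = 5 − 1 = 4.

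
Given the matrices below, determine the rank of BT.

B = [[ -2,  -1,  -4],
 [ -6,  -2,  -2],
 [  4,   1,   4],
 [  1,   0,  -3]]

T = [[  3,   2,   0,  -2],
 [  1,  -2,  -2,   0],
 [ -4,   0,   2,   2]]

2

First compute BT:
[[  9,  -2,  -6,  -4],
 [-12,  -8,   0,   8],
 [ -3,   6,   6,   0],
 [ 15,   2,  -6,  -8]]
Now row reduce the product.
R2 ← R2 + (4/3)·R1: [0, -32/3, -8, 8/3]
R3 ← R3 + (1/3)·R1: [0, 16/3, 4, -4/3]
R4 ← R4 − (5/3)·R1: [0, 16/3, 4, -4/3]
R3 ← R3 + (1/2)·R2: [0, 0, 0, 0]
R4 ← R4 + (1/2)·R2: [0, 0, 0, 0]
2 nonzero rows, so rank(BT) = 2.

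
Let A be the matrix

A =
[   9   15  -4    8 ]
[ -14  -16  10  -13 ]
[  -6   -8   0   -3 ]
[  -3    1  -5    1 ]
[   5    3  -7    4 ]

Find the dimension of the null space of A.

Row reduce to echelon form.
R2 ← R2 + (14/9)·R1: [0, 22/3, 34/9, -5/9]
R3 ← R3 + (2/3)·R1: [0, 2, -8/3, 7/3]
R4 ← R4 + (1/3)·R1: [0, 6, -19/3, 11/3]
R5 ← R5 − (5/9)·R1: [0, -16/3, -43/9, -4/9]
R3 ← R3 − (3/11)·R2: [0, 0, -122/33, 82/33]
R4 ← R4 − (9/11)·R2: [0, 0, -311/33, 136/33]
R5 ← R5 + (8/11)·R2: [0, 0, -67/33, -28/33]
R4 ← R4 − (311/122)·R3: [0, 0, 0, -135/61]
R5 ← R5 − (67/122)·R3: [0, 0, 0, -135/61]
R5 ← R5 − R4: [0, 0, 0, 0]
4 nonzero rows, so rank(A) = 4.
A has 4 columns; by rank–nullity, nullity = 4 − 4 = 0.

0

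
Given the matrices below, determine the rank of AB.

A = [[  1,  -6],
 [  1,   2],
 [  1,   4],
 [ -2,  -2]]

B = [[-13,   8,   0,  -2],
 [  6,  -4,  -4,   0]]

2

First compute AB:
[[-49,  32,  24,  -2],
 [ -1,   0,  -8,  -2],
 [ 11,  -8, -16,  -2],
 [ 14,  -8,   8,   4]]
Now row reduce the product.
R2 ← R2 − (1/49)·R1: [0, -32/49, -416/49, -96/49]
R3 ← R3 + (11/49)·R1: [0, -40/49, -520/49, -120/49]
R4 ← R4 + (2/7)·R1: [0, 8/7, 104/7, 24/7]
R3 ← R3 − (5/4)·R2: [0, 0, 0, 0]
R4 ← R4 + (7/4)·R2: [0, 0, 0, 0]
2 nonzero rows, so rank(AB) = 2.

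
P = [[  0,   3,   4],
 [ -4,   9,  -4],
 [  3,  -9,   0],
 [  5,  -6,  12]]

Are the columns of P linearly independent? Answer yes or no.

no

Row reduce P to echelon form.
Swap R1 ↔ R2
R3 ← R3 + (3/4)·R1: [0, -9/4, -3]
R4 ← R4 + (5/4)·R1: [0, 21/4, 7]
R3 ← R3 + (3/4)·R2: [0, 0, 0]
R4 ← R4 − (7/4)·R2: [0, 0, 0]
2 pivots among 3 columns.
Only 2 < 3 pivot columns, so the columns are linearly dependent.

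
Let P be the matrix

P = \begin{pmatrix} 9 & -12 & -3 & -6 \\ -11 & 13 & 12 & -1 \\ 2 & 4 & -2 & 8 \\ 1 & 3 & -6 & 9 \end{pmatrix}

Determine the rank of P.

Row reduce to echelon form.
R2 ← R2 + (11/9)·R1: [0, -5/3, 25/3, -25/3]
R3 ← R3 − (2/9)·R1: [0, 20/3, -4/3, 28/3]
R4 ← R4 − (1/9)·R1: [0, 13/3, -17/3, 29/3]
R3 ← R3 + (4)·R2: [0, 0, 32, -24]
R4 ← R4 + (13/5)·R2: [0, 0, 16, -12]
R4 ← R4 − (1/2)·R3: [0, 0, 0, 0]
Echelon form has 3 nonzero rows, so rank(P) = 3.

3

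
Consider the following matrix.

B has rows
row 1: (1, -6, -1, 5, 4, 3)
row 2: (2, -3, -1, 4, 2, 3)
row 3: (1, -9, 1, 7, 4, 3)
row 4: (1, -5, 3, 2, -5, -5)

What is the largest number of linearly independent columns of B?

Row reduce to echelon form.
R2 ← R2 − (2)·R1: [0, 9, 1, -6, -6, -3]
R3 ← R3 − R1: [0, -3, 2, 2, 0, 0]
R4 ← R4 − R1: [0, 1, 4, -3, -9, -8]
R3 ← R3 + (1/3)·R2: [0, 0, 7/3, 0, -2, -1]
R4 ← R4 − (1/9)·R2: [0, 0, 35/9, -7/3, -25/3, -23/3]
R4 ← R4 − (5/3)·R3: [0, 0, 0, -7/3, -5, -6]
Echelon form has 4 nonzero rows, so rank(B) = 4.
The rank gives the maximum number of linearly independent columns: 4.

4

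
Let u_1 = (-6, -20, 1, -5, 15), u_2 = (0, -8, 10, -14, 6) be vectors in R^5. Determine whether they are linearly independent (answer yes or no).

yes

Form the matrix with these vectors as rows and row reduce.
2 nonzero rows, so the 2 vectors span a space of dimension 2.
Since 2 = 2, the vectors are linearly independent.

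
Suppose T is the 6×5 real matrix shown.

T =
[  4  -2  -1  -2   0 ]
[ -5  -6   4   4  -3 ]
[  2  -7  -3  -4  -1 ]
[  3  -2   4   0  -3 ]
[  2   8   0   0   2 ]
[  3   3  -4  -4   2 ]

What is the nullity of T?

Row reduce to echelon form.
R2 ← R2 + (5/4)·R1: [0, -17/2, 11/4, 3/2, -3]
R3 ← R3 − (1/2)·R1: [0, -6, -5/2, -3, -1]
R4 ← R4 − (3/4)·R1: [0, -1/2, 19/4, 3/2, -3]
R5 ← R5 − (1/2)·R1: [0, 9, 1/2, 1, 2]
R6 ← R6 − (3/4)·R1: [0, 9/2, -13/4, -5/2, 2]
R3 ← R3 − (12/17)·R2: [0, 0, -151/34, -69/17, 19/17]
R4 ← R4 − (1/17)·R2: [0, 0, 78/17, 24/17, -48/17]
R5 ← R5 + (18/17)·R2: [0, 0, 58/17, 44/17, -20/17]
R6 ← R6 + (9/17)·R2: [0, 0, -61/34, -29/17, 7/17]
R4 ← R4 + (156/151)·R3: [0, 0, 0, -420/151, -252/151]
R5 ← R5 + (116/151)·R3: [0, 0, 0, -80/151, -48/151]
R6 ← R6 − (61/151)·R3: [0, 0, 0, -10/151, -6/151]
R5 ← R5 − (4/21)·R4: [0, 0, 0, 0, 0]
R6 ← R6 − (1/42)·R4: [0, 0, 0, 0, 0]
4 nonzero rows, so rank(T) = 4.
T has 5 columns; by rank–nullity, nullity = 5 − 4 = 1.

1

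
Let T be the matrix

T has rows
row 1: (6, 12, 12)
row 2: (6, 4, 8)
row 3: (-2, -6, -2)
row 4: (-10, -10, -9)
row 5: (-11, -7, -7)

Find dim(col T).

Row reduce to echelon form.
R2 ← R2 − R1: [0, -8, -4]
R3 ← R3 + (1/3)·R1: [0, -2, 2]
R4 ← R4 + (5/3)·R1: [0, 10, 11]
R5 ← R5 + (11/6)·R1: [0, 15, 15]
R3 ← R3 − (1/4)·R2: [0, 0, 3]
R4 ← R4 + (5/4)·R2: [0, 0, 6]
R5 ← R5 + (15/8)·R2: [0, 0, 15/2]
R4 ← R4 − (2)·R3: [0, 0, 0]
R5 ← R5 − (5/2)·R3: [0, 0, 0]
Echelon form has 3 nonzero rows, so rank(T) = 3.
The column space has dimension equal to the rank: 3.

3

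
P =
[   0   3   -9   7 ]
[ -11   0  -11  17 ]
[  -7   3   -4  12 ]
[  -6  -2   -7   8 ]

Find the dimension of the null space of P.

Row reduce to echelon form.
Swap R1 ↔ R2
R3 ← R3 − (7/11)·R1: [0, 3, 3, 13/11]
R4 ← R4 − (6/11)·R1: [0, -2, -1, -14/11]
R3 ← R3 − R2: [0, 0, 12, -64/11]
R4 ← R4 + (2/3)·R2: [0, 0, -7, 112/33]
R4 ← R4 + (7/12)·R3: [0, 0, 0, 0]
3 nonzero rows, so rank(P) = 3.
P has 4 columns; by rank–nullity, nullity = 4 − 3 = 1.

1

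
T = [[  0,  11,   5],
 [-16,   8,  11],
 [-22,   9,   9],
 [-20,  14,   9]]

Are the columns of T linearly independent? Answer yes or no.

yes

Row reduce T to echelon form.
Swap R1 ↔ R2
R3 ← R3 − (11/8)·R1: [0, -2, -49/8]
R4 ← R4 − (5/4)·R1: [0, 4, -19/4]
R3 ← R3 + (2/11)·R2: [0, 0, -459/88]
R4 ← R4 − (4/11)·R2: [0, 0, -289/44]
R4 ← R4 − (34/27)·R3: [0, 0, 0]
3 pivots among 3 columns.
Every column is a pivot column, so the columns are linearly independent.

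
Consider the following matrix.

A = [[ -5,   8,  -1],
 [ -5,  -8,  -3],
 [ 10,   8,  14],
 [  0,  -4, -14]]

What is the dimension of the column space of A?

Row reduce to echelon form.
R2 ← R2 − R1: [0, -16, -2]
R3 ← R3 + (2)·R1: [0, 24, 12]
R3 ← R3 + (3/2)·R2: [0, 0, 9]
R4 ← R4 − (1/4)·R2: [0, 0, -27/2]
R4 ← R4 + (3/2)·R3: [0, 0, 0]
Echelon form has 3 nonzero rows, so rank(A) = 3.
The column space has dimension equal to the rank: 3.

3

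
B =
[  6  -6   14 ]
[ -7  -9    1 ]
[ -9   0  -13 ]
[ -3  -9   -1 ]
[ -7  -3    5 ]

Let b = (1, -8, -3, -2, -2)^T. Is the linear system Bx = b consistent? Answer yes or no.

Row reduce the augmented matrix [B | b].
R2 ← R2 + (7/6)·R1: [0, -16, 52/3, -41/6]
R3 ← R3 + (3/2)·R1: [0, -9, 8, -3/2]
R4 ← R4 + (1/2)·R1: [0, -12, 6, -3/2]
R5 ← R5 + (7/6)·R1: [0, -10, 64/3, -5/6]
R3 ← R3 − (9/16)·R2: [0, 0, -7/4, 75/32]
R4 ← R4 − (3/4)·R2: [0, 0, -7, 29/8]
R5 ← R5 − (5/8)·R2: [0, 0, 21/2, 55/16]
R4 ← R4 − (4)·R3: [0, 0, 0, -23/4]
R5 ← R5 + (6)·R3: [0, 0, 0, 35/2]
R5 ← R5 + (70/23)·R4: [0, 0, 0, 0]
The echelon form has 4 nonzero rows; the last pivot sits in the augmented column, so rank(B) = 3 but rank([B|b]) = 4.
Since the ranks differ, the system is inconsistent.

no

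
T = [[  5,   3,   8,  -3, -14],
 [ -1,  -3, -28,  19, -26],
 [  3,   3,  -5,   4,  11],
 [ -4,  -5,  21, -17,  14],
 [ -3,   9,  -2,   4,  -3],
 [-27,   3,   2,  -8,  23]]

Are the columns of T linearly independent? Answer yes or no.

yes

Row reduce T to echelon form.
R2 ← R2 + (1/5)·R1: [0, -12/5, -132/5, 92/5, -144/5]
R3 ← R3 − (3/5)·R1: [0, 6/5, -49/5, 29/5, 97/5]
R4 ← R4 + (4/5)·R1: [0, -13/5, 137/5, -97/5, 14/5]
R5 ← R5 + (3/5)·R1: [0, 54/5, 14/5, 11/5, -57/5]
R6 ← R6 + (27/5)·R1: [0, 96/5, 226/5, -121/5, -263/5]
R3 ← R3 + (1/2)·R2: [0, 0, -23, 15, 5]
R4 ← R4 − (13/12)·R2: [0, 0, 56, -118/3, 34]
R5 ← R5 + (9/2)·R2: [0, 0, -116, 85, -141]
R6 ← R6 + (8)·R2: [0, 0, -166, 123, -283]
R4 ← R4 + (56/23)·R3: [0, 0, 0, -194/69, 1062/23]
R5 ← R5 − (116/23)·R3: [0, 0, 0, 215/23, -3823/23]
R6 ← R6 − (166/23)·R3: [0, 0, 0, 339/23, -7339/23]
R5 ← R5 + (645/194)·R4: [0, 0, 0, 0, -1232/97]
R6 ← R6 + (1017/194)·R4: [0, 0, 0, 0, -7472/97]
R6 ← R6 − (467/77)·R5: [0, 0, 0, 0, 0]
5 pivots among 5 columns.
Every column is a pivot column, so the columns are linearly independent.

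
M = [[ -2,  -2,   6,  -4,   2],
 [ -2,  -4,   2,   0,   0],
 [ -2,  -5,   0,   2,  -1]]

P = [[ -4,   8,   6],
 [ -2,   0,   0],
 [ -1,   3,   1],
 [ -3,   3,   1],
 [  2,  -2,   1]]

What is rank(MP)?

First compute MP:
[[ 22, -14,  -8],
 [ 14, -10, -10],
 [ 10,  -8, -11]]
Now row reduce the product.
R2 ← R2 − (7/11)·R1: [0, -12/11, -54/11]
R3 ← R3 − (5/11)·R1: [0, -18/11, -81/11]
R3 ← R3 − (3/2)·R2: [0, 0, 0]
2 nonzero rows, so rank(MP) = 2.

2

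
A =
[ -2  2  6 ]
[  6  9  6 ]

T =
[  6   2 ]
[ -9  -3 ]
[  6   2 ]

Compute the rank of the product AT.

First compute AT:
[[  6,   2],
 [ -9,  -3]]
Now row reduce the product.
R2 ← R2 + (3/2)·R1: [0, 0]
1 nonzero row, so rank(AT) = 1.

1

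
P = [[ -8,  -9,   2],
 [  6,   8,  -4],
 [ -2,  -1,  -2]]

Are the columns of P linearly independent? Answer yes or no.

no

Row reduce P to echelon form.
R2 ← R2 + (3/4)·R1: [0, 5/4, -5/2]
R3 ← R3 − (1/4)·R1: [0, 5/4, -5/2]
R3 ← R3 − R2: [0, 0, 0]
2 pivots among 3 columns.
Only 2 < 3 pivot columns, so the columns are linearly dependent.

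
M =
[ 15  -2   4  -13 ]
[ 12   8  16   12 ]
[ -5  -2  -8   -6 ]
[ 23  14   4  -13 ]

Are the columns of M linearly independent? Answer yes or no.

no

Row reduce M to echelon form.
R2 ← R2 − (4/5)·R1: [0, 48/5, 64/5, 112/5]
R3 ← R3 + (1/3)·R1: [0, -8/3, -20/3, -31/3]
R4 ← R4 − (23/15)·R1: [0, 256/15, -32/15, 104/15]
R3 ← R3 + (5/18)·R2: [0, 0, -28/9, -37/9]
R4 ← R4 − (16/9)·R2: [0, 0, -224/9, -296/9]
R4 ← R4 − (8)·R3: [0, 0, 0, 0]
3 pivots among 4 columns.
Only 3 < 4 pivot columns, so the columns are linearly dependent.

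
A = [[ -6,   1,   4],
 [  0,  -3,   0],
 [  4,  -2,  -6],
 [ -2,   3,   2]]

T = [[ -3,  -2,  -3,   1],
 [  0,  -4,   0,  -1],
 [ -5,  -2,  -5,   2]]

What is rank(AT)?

2

First compute AT:
[[ -2,   0,  -2,   1],
 [  0,  12,   0,   3],
 [ 18,  12,  18,  -6],
 [ -4, -12,  -4,  -1]]
Now row reduce the product.
R3 ← R3 + (9)·R1: [0, 12, 0, 3]
R4 ← R4 − (2)·R1: [0, -12, 0, -3]
R3 ← R3 − R2: [0, 0, 0, 0]
R4 ← R4 + R2: [0, 0, 0, 0]
2 nonzero rows, so rank(AT) = 2.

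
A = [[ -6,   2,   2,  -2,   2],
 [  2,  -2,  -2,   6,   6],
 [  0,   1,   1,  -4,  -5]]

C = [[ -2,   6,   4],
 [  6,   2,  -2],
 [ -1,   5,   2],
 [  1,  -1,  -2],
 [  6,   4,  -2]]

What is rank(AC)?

2

First compute AC:
[[ 32, -12, -24],
 [ 28,  16, -16],
 [-29,  -9,  18]]
Now row reduce the product.
R2 ← R2 − (7/8)·R1: [0, 53/2, 5]
R3 ← R3 + (29/32)·R1: [0, -159/8, -15/4]
R3 ← R3 + (3/4)·R2: [0, 0, 0]
2 nonzero rows, so rank(AC) = 2.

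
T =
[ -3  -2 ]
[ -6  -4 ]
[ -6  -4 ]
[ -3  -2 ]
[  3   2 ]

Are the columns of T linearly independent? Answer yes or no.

no

Row reduce T to echelon form.
R2 ← R2 − (2)·R1: [0, 0]
R3 ← R3 − (2)·R1: [0, 0]
R4 ← R4 − R1: [0, 0]
R5 ← R5 + R1: [0, 0]
1 pivot among 2 columns.
Only 1 < 2 pivot columns, so the columns are linearly dependent.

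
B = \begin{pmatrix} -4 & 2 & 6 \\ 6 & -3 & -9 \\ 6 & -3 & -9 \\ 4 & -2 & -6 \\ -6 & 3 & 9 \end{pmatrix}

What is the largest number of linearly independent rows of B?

1

Row reduce to echelon form.
R2 ← R2 + (3/2)·R1: [0, 0, 0]
R3 ← R3 + (3/2)·R1: [0, 0, 0]
R4 ← R4 + R1: [0, 0, 0]
R5 ← R5 − (3/2)·R1: [0, 0, 0]
Echelon form has 1 nonzero row, so rank(B) = 1.
The rank gives the maximum number of linearly independent rows: 1.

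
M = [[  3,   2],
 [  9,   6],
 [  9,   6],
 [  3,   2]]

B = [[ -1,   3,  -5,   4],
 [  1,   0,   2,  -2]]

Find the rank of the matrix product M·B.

1

First compute MB:
[[ -1,   9, -11,   8],
 [ -3,  27, -33,  24],
 [ -3,  27, -33,  24],
 [ -1,   9, -11,   8]]
Now row reduce the product.
R2 ← R2 − (3)·R1: [0, 0, 0, 0]
R3 ← R3 − (3)·R1: [0, 0, 0, 0]
R4 ← R4 − R1: [0, 0, 0, 0]
1 nonzero row, so rank(MB) = 1.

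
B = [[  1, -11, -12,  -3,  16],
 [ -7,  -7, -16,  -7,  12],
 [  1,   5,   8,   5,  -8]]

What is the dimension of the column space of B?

Row reduce to echelon form.
R2 ← R2 + (7)·R1: [0, -84, -100, -28, 124]
R3 ← R3 − R1: [0, 16, 20, 8, -24]
R3 ← R3 + (4/21)·R2: [0, 0, 20/21, 8/3, -8/21]
Echelon form has 3 nonzero rows, so rank(B) = 3.
The column space has dimension equal to the rank: 3.

3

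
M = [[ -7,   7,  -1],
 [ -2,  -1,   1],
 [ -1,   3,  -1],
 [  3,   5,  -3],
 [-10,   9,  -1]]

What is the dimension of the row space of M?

Row reduce to echelon form.
R2 ← R2 − (2/7)·R1: [0, -3, 9/7]
R3 ← R3 − (1/7)·R1: [0, 2, -6/7]
R4 ← R4 + (3/7)·R1: [0, 8, -24/7]
R5 ← R5 − (10/7)·R1: [0, -1, 3/7]
R3 ← R3 + (2/3)·R2: [0, 0, 0]
R4 ← R4 + (8/3)·R2: [0, 0, 0]
R5 ← R5 − (1/3)·R2: [0, 0, 0]
Echelon form has 2 nonzero rows, so rank(M) = 2.
The row space has dimension equal to the rank: 2.

2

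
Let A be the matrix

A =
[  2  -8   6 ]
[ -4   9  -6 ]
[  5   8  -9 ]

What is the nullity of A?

1

Row reduce to echelon form.
R2 ← R2 + (2)·R1: [0, -7, 6]
R3 ← R3 − (5/2)·R1: [0, 28, -24]
R3 ← R3 + (4)·R2: [0, 0, 0]
2 nonzero rows, so rank(A) = 2.
A has 3 columns; by rank–nullity, nullity = 3 − 2 = 1.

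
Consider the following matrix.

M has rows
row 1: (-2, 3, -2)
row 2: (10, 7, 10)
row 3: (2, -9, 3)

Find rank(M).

Row reduce to echelon form.
R2 ← R2 + (5)·R1: [0, 22, 0]
R3 ← R3 + R1: [0, -6, 1]
R3 ← R3 + (3/11)·R2: [0, 0, 1]
Echelon form has 3 nonzero rows, so rank(M) = 3.

3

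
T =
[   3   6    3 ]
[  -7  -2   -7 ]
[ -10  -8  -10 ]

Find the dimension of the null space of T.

Row reduce to echelon form.
R2 ← R2 + (7/3)·R1: [0, 12, 0]
R3 ← R3 + (10/3)·R1: [0, 12, 0]
R3 ← R3 − R2: [0, 0, 0]
2 nonzero rows, so rank(T) = 2.
T has 3 columns; by rank–nullity, nullity = 3 − 2 = 1.

1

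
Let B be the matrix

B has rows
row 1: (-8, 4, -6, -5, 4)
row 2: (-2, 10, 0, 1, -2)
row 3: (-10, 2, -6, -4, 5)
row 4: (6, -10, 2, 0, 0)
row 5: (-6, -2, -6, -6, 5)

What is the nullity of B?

2

Row reduce to echelon form.
R2 ← R2 − (1/4)·R1: [0, 9, 3/2, 9/4, -3]
R3 ← R3 − (5/4)·R1: [0, -3, 3/2, 9/4, 0]
R4 ← R4 + (3/4)·R1: [0, -7, -5/2, -15/4, 3]
R5 ← R5 − (3/4)·R1: [0, -5, -3/2, -9/4, 2]
R3 ← R3 + (1/3)·R2: [0, 0, 2, 3, -1]
R4 ← R4 + (7/9)·R2: [0, 0, -4/3, -2, 2/3]
R5 ← R5 + (5/9)·R2: [0, 0, -2/3, -1, 1/3]
R4 ← R4 + (2/3)·R3: [0, 0, 0, 0, 0]
R5 ← R5 + (1/3)·R3: [0, 0, 0, 0, 0]
3 nonzero rows, so rank(B) = 3.
B has 5 columns; by rank–nullity, nullity = 5 − 3 = 2.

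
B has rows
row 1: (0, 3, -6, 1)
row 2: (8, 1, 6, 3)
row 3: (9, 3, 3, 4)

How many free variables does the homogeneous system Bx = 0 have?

2

Row reduce to echelon form.
Swap R1 ↔ R2
R3 ← R3 − (9/8)·R1: [0, 15/8, -15/4, 5/8]
R3 ← R3 − (5/8)·R2: [0, 0, 0, 0]
2 nonzero rows, so rank(B) = 2.
B has 4 columns; by rank–nullity, nullity = 4 − 2 = 2.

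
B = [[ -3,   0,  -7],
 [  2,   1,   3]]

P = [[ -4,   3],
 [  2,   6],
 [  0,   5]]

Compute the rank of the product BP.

2

First compute BP:
[[ 12, -44],
 [ -6,  27]]
Now row reduce the product.
R2 ← R2 + (1/2)·R1: [0, 5]
2 nonzero rows, so rank(BP) = 2.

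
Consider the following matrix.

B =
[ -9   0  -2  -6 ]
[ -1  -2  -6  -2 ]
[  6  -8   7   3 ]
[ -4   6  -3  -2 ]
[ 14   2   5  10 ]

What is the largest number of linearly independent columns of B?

4

Row reduce to echelon form.
R2 ← R2 − (1/9)·R1: [0, -2, -52/9, -4/3]
R3 ← R3 + (2/3)·R1: [0, -8, 17/3, -1]
R4 ← R4 − (4/9)·R1: [0, 6, -19/9, 2/3]
R5 ← R5 + (14/9)·R1: [0, 2, 17/9, 2/3]
R3 ← R3 − (4)·R2: [0, 0, 259/9, 13/3]
R4 ← R4 + (3)·R2: [0, 0, -175/9, -10/3]
R5 ← R5 + R2: [0, 0, -35/9, -2/3]
R4 ← R4 + (25/37)·R3: [0, 0, 0, -15/37]
R5 ← R5 + (5/37)·R3: [0, 0, 0, -3/37]
R5 ← R5 − (1/5)·R4: [0, 0, 0, 0]
Echelon form has 4 nonzero rows, so rank(B) = 4.
The rank gives the maximum number of linearly independent columns: 4.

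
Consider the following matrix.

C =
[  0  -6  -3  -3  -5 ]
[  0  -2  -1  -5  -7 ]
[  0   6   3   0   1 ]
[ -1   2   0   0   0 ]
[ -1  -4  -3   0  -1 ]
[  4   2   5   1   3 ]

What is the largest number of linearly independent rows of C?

Row reduce to echelon form.
Swap R1 ↔ R4
R5 ← R5 − R1: [0, -6, -3, 0, -1]
R6 ← R6 + (4)·R1: [0, 10, 5, 1, 3]
R3 ← R3 + (3)·R2: [0, 0, 0, -15, -20]
R4 ← R4 − (3)·R2: [0, 0, 0, 12, 16]
R5 ← R5 − (3)·R2: [0, 0, 0, 15, 20]
R6 ← R6 + (5)·R2: [0, 0, 0, -24, -32]
R4 ← R4 + (4/5)·R3: [0, 0, 0, 0, 0]
R5 ← R5 + R3: [0, 0, 0, 0, 0]
R6 ← R6 − (8/5)·R3: [0, 0, 0, 0, 0]
Echelon form has 3 nonzero rows, so rank(C) = 3.
The rank gives the maximum number of linearly independent rows: 3.

3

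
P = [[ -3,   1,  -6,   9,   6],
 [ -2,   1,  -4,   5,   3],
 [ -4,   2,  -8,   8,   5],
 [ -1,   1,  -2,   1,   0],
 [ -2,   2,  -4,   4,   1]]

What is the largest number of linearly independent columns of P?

Row reduce to echelon form.
R2 ← R2 − (2/3)·R1: [0, 1/3, 0, -1, -1]
R3 ← R3 − (4/3)·R1: [0, 2/3, 0, -4, -3]
R4 ← R4 − (1/3)·R1: [0, 2/3, 0, -2, -2]
R5 ← R5 − (2/3)·R1: [0, 4/3, 0, -2, -3]
R3 ← R3 − (2)·R2: [0, 0, 0, -2, -1]
R4 ← R4 − (2)·R2: [0, 0, 0, 0, 0]
R5 ← R5 − (4)·R2: [0, 0, 0, 2, 1]
R5 ← R5 + R3: [0, 0, 0, 0, 0]
Echelon form has 3 nonzero rows, so rank(P) = 3.
The rank gives the maximum number of linearly independent columns: 3.

3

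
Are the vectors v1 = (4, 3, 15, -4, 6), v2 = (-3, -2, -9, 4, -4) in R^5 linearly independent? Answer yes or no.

Form the matrix with these vectors as rows and row reduce.
R2 ← R2 + (3/4)·R1: [0, 1/4, 9/4, 1, 1/2]
2 nonzero rows, so the 2 vectors span a space of dimension 2.
Since 2 = 2, the vectors are linearly independent.

yes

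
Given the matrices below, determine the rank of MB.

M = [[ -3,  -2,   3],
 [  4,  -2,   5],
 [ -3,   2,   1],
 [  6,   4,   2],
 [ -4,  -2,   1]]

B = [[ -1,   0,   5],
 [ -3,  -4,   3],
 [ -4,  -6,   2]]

2

First compute MB:
[[ -3, -10, -15],
 [-18, -22,  24],
 [ -7, -14,  -7],
 [-26, -28,  46],
 [  6,   2, -24]]
Now row reduce the product.
R2 ← R2 − (6)·R1: [0, 38, 114]
R3 ← R3 − (7/3)·R1: [0, 28/3, 28]
R4 ← R4 − (26/3)·R1: [0, 176/3, 176]
R5 ← R5 + (2)·R1: [0, -18, -54]
R3 ← R3 − (14/57)·R2: [0, 0, 0]
R4 ← R4 − (88/57)·R2: [0, 0, 0]
R5 ← R5 + (9/19)·R2: [0, 0, 0]
2 nonzero rows, so rank(MB) = 2.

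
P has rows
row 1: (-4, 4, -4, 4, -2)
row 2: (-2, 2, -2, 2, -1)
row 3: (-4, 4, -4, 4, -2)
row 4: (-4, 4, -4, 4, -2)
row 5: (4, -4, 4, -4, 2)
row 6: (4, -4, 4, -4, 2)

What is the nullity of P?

4

Row reduce to echelon form.
R2 ← R2 − (1/2)·R1: [0, 0, 0, 0, 0]
R3 ← R3 − R1: [0, 0, 0, 0, 0]
R4 ← R4 − R1: [0, 0, 0, 0, 0]
R5 ← R5 + R1: [0, 0, 0, 0, 0]
R6 ← R6 + R1: [0, 0, 0, 0, 0]
1 nonzero row, so rank(P) = 1.
P has 5 columns; by rank–nullity, nullity = 5 − 1 = 4.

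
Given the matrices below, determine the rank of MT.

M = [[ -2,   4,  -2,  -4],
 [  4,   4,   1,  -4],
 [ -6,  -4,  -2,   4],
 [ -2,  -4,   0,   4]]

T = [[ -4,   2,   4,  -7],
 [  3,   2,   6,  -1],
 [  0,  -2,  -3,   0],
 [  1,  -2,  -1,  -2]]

First compute MT:
[[ 16,  16,  26,  18],
 [ -8,  22,  41, -24],
 [ 16, -24, -46,  38],
 [  0, -20, -36,  10]]
Now row reduce the product.
R2 ← R2 + (1/2)·R1: [0, 30, 54, -15]
R3 ← R3 − R1: [0, -40, -72, 20]
R3 ← R3 + (4/3)·R2: [0, 0, 0, 0]
R4 ← R4 + (2/3)·R2: [0, 0, 0, 0]
2 nonzero rows, so rank(MT) = 2.

2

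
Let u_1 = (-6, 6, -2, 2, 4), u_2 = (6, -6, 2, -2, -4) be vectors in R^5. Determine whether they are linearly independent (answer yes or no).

no

Form the matrix with these vectors as rows and row reduce.
R2 ← R2 + R1: [0, 0, 0, 0, 0]
1 nonzero row, so the 2 vectors span a space of dimension 1.
Since 1 < 2, the vectors are linearly dependent.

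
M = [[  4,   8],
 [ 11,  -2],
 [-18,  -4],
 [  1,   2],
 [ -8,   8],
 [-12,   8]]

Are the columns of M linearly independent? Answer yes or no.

Row reduce M to echelon form.
R2 ← R2 − (11/4)·R1: [0, -24]
R3 ← R3 + (9/2)·R1: [0, 32]
R4 ← R4 − (1/4)·R1: [0, 0]
R5 ← R5 + (2)·R1: [0, 24]
R6 ← R6 + (3)·R1: [0, 32]
R3 ← R3 + (4/3)·R2: [0, 0]
R5 ← R5 + R2: [0, 0]
R6 ← R6 + (4/3)·R2: [0, 0]
2 pivots among 2 columns.
Every column is a pivot column, so the columns are linearly independent.

yes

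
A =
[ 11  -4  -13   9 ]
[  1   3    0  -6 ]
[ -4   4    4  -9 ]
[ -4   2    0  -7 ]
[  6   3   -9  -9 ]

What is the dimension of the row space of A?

Row reduce to echelon form.
R2 ← R2 − (1/11)·R1: [0, 37/11, 13/11, -75/11]
R3 ← R3 + (4/11)·R1: [0, 28/11, -8/11, -63/11]
R4 ← R4 + (4/11)·R1: [0, 6/11, -52/11, -41/11]
R5 ← R5 − (6/11)·R1: [0, 57/11, -21/11, -153/11]
R3 ← R3 − (28/37)·R2: [0, 0, -60/37, -21/37]
R4 ← R4 − (6/37)·R2: [0, 0, -182/37, -97/37]
R5 ← R5 − (57/37)·R2: [0, 0, -138/37, -126/37]
R4 ← R4 − (91/30)·R3: [0, 0, 0, -9/10]
R5 ← R5 − (23/10)·R3: [0, 0, 0, -21/10]
R5 ← R5 − (7/3)·R4: [0, 0, 0, 0]
Echelon form has 4 nonzero rows, so rank(A) = 4.
The row space has dimension equal to the rank: 4.

4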